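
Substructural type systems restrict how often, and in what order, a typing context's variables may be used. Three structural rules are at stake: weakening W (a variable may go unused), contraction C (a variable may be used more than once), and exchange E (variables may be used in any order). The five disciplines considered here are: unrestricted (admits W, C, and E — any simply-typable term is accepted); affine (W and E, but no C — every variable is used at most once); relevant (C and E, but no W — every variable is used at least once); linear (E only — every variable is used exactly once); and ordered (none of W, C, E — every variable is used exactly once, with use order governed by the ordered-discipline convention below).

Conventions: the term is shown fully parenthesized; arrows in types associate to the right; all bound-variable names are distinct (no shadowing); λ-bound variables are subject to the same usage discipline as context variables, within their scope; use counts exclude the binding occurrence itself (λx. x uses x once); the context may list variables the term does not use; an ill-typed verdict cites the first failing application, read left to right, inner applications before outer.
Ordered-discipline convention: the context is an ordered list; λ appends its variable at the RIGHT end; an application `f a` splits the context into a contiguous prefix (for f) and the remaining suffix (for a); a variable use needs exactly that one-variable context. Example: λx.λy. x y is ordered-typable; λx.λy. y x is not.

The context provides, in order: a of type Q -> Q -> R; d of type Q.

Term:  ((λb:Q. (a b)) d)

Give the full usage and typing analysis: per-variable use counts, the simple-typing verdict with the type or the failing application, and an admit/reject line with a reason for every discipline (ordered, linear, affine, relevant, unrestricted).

usage: a ×1; d ×1; b (bound) ×1
uses in reading order: a, b, d
typing: well-typed at Q -> R
ordered: ✓, a, d, b: once each, no exchange needed
linear: ✓, single use per variable (a, d, b)
affine: ✓, none of a, d, b used more than once
relevant: ✓, a, d, b: all used, weakening unneeded
unrestricted: ✓, simply typable at Q -> R; W, C, E all held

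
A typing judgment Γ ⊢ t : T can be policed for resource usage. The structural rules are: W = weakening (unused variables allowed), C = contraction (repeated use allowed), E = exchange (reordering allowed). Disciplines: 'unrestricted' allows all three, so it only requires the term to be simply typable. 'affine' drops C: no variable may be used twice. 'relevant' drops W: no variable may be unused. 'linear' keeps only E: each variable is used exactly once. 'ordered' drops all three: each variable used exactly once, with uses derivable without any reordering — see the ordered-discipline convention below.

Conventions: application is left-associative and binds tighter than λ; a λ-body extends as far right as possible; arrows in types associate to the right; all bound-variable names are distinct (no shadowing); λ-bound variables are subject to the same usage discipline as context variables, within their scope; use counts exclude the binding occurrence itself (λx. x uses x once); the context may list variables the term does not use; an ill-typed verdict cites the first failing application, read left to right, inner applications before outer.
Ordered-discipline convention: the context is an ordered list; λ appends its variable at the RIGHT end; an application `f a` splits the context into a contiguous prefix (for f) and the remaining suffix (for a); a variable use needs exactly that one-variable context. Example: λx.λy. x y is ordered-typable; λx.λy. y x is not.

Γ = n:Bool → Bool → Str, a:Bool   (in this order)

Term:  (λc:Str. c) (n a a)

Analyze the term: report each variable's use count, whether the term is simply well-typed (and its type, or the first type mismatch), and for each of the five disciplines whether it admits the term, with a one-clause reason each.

usage: n ×1; a ×2; c [bound] ×1
order of uses: c, n, a, a
typing: well-typed at Str
ordered: ✗ — repeated use of a ×2
linear: ✗ — repeated use of a ×2
affine: ✗ — repeated use of a ×2
relevant: ✓ — n, a, c: all used, weakening unneeded
unrestricted: ✓ — simply typable at Str; W, C, E all held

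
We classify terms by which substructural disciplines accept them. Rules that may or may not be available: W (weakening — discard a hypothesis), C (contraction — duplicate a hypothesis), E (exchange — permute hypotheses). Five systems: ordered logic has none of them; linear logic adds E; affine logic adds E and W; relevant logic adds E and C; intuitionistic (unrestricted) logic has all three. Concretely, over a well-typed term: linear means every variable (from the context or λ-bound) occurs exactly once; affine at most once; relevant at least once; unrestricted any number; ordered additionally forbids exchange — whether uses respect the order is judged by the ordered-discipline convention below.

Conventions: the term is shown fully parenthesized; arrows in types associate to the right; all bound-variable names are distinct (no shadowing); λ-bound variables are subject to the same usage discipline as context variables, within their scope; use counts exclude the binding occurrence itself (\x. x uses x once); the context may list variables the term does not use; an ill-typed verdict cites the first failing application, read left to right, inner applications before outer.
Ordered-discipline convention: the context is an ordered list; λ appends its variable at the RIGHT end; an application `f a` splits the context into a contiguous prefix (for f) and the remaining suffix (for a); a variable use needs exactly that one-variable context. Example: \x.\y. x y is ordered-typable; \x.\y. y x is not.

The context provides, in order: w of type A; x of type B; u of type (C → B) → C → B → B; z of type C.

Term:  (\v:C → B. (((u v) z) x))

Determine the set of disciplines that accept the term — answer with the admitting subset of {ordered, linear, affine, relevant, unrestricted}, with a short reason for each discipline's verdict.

accepted by: affine, unrestricted
counts: w: 0×, x: 1×, u: 1×, z: 1×, v (λ-bound): 1×
left-to-right use order: u, v, z, x
typing: the term checks, with type (C → B) → B
ordered: ✗ — w left unused
linear: ✗ — w left unused
affine: ✓ — no duplicate uses among w, x, u, z, v
relevant: ✗ — w left unused
unrestricted: ✓ — well-typed at (C → B) → B; no restrictions here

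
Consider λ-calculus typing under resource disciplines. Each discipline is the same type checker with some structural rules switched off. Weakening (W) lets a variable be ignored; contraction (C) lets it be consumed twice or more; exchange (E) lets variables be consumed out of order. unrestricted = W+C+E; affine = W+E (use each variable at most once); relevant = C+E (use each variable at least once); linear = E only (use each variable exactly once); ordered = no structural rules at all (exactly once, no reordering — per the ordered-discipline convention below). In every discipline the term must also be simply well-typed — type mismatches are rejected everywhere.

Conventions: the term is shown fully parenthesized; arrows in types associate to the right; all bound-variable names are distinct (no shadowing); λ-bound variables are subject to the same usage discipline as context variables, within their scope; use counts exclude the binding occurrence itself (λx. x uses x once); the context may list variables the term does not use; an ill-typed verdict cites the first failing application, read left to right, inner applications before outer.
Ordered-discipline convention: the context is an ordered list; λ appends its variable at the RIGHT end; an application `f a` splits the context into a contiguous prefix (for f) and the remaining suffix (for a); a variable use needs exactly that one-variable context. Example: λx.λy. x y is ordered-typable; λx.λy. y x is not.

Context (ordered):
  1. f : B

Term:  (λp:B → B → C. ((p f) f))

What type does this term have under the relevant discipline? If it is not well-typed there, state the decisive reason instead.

term : (B → B → C) → C
usage: f=2; p [bound]=1
left-to-right use order: p, f, f
typing: well-typed — term : (B → B → C) → C
all disciplines: ordered ✗, linear ✗, affine ✗, relevant ✓, unrestricted ✓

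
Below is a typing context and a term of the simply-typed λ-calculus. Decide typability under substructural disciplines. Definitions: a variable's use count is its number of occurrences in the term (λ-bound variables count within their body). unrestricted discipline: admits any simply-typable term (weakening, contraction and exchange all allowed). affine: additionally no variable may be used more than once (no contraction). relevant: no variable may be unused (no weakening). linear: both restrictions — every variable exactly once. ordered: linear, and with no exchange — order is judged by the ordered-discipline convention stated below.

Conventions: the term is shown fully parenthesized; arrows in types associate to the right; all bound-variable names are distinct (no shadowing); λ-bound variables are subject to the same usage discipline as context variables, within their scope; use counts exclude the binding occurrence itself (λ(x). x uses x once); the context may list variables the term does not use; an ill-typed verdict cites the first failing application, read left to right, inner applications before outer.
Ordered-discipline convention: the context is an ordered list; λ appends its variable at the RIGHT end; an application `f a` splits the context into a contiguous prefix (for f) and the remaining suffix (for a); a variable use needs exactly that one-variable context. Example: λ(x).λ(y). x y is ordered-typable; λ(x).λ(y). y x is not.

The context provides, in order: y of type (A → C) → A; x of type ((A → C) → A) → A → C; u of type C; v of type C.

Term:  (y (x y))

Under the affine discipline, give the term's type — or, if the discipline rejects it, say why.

not well-typed under affine — y ×2 used more than once (contraction)
variable uses: y ×2, x ×1, u ×0, v ×0
use order (left to right): y, x, y
typing: well-typed at A
summary: ordered ✗ | linear ✗ | affine ✗ | relevant ✗ | unrestricted ✓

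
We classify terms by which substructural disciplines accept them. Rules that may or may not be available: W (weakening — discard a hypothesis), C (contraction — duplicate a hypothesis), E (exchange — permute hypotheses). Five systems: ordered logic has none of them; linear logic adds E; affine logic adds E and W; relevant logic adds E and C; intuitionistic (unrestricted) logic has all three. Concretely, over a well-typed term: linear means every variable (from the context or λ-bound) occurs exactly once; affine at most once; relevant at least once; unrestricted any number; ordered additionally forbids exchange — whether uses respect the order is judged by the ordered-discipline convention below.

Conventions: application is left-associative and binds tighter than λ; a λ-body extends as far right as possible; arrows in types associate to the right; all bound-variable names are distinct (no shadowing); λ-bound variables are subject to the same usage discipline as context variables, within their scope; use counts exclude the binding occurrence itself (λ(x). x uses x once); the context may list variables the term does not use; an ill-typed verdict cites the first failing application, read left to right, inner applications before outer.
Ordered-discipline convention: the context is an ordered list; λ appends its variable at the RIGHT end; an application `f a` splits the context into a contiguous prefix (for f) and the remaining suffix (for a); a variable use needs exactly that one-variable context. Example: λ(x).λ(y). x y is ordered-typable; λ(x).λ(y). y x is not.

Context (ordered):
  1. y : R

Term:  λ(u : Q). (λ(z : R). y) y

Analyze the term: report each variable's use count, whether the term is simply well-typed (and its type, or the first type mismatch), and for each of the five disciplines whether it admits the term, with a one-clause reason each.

use counts: y: 2×, u [bound]: 0×, z [bound]: 0×
order of uses: y, y
typing: the term checks, with type Q -> R
ordered: ✗, repeated use of y ×2; u, z left unused
linear: ✗, repeated use of y ×2; u, z left unused
affine: ✗, repeated use of y ×2
relevant: ✗, u, z left unused
unrestricted: ✓, typability at Q -> R is all that's needed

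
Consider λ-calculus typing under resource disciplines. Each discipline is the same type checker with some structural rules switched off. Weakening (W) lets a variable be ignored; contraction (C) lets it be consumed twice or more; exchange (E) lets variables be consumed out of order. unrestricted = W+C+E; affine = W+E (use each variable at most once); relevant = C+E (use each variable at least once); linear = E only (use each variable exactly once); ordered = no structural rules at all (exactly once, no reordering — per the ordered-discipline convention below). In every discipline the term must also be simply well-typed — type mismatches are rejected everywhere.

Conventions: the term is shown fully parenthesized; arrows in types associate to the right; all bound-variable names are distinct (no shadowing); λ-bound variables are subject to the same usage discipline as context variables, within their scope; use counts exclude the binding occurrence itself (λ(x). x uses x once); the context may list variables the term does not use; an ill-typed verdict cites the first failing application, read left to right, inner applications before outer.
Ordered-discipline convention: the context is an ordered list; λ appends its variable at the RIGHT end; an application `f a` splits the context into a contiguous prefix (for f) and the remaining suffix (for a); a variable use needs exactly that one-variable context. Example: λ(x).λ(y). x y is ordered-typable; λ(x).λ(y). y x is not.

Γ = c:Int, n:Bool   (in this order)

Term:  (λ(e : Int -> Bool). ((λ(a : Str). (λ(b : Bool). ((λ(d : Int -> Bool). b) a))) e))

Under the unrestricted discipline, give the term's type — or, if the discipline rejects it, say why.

not well-typed under unrestricted — not simply typable
counts: c=0, n=0, e [bound]=1, a [bound]=1, b [bound]=1, d [bound]=0
order of uses: b, a, e
typing: ill-typed: argument of type Str where Int -> Bool is required
across the five disciplines: ordered ✗ | linear ✗ | affine ✗ | relevant ✗ | unrestricted ✗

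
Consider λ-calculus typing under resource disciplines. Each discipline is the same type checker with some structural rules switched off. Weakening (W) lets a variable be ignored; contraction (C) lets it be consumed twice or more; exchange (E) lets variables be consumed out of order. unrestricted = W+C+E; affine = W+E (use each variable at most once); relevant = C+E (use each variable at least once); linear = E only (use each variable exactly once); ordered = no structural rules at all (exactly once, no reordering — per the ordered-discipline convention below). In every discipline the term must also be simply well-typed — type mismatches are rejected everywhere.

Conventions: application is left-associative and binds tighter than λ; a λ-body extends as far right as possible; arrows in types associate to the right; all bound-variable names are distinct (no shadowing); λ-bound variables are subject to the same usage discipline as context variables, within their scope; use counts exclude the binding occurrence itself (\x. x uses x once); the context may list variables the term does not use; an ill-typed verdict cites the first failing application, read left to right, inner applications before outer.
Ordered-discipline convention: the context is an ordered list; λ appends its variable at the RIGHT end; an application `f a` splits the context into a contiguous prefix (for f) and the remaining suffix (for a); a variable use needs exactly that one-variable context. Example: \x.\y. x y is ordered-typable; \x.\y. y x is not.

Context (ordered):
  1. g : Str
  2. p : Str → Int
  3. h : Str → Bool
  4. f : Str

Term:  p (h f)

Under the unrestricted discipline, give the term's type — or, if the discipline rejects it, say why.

not well-typed under unrestricted — fails simple typing
variable uses: g=0; p=1; h=1; f=1
uses in reading order: p, h, f
typing: ill-typed: an argument Bool mismatches the expected Str
across the five disciplines: ordered ✗ · linear ✗ · affine ✗ · relevant ✗ · unrestricted ✗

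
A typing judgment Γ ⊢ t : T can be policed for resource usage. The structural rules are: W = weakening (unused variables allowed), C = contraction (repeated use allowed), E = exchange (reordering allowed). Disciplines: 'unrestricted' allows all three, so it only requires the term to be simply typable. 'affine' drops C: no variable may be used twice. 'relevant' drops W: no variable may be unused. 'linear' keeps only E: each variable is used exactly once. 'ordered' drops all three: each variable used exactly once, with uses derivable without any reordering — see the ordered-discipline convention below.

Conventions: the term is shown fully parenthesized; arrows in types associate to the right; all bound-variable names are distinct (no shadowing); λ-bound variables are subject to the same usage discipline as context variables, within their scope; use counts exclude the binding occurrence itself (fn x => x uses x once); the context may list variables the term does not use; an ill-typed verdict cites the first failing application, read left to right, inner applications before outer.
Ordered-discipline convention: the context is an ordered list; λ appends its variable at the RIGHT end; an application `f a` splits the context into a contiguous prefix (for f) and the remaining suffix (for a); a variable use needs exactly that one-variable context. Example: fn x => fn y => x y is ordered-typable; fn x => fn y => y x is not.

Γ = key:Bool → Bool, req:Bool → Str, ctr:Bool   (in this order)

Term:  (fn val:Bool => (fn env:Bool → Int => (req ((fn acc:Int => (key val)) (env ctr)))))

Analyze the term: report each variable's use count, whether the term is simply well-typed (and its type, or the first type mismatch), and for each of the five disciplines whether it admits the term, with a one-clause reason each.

usage: key: 1, req: 1, ctr: 1, val (bound): 1, env (bound): 1, acc (bound): 0
order of uses: req, key, val, env, ctr
typing: the term checks, with type Bool → (Bool → Int) → Str
ordered: ✗ — acc left unused
linear: ✗ — acc left unused
affine: ✓ — no duplicate uses among key, req, ctr, val, env, acc
relevant: ✗ — acc left unused
unrestricted: ✓ — typability at Bool → (Bool → Int) → Str is all that's needed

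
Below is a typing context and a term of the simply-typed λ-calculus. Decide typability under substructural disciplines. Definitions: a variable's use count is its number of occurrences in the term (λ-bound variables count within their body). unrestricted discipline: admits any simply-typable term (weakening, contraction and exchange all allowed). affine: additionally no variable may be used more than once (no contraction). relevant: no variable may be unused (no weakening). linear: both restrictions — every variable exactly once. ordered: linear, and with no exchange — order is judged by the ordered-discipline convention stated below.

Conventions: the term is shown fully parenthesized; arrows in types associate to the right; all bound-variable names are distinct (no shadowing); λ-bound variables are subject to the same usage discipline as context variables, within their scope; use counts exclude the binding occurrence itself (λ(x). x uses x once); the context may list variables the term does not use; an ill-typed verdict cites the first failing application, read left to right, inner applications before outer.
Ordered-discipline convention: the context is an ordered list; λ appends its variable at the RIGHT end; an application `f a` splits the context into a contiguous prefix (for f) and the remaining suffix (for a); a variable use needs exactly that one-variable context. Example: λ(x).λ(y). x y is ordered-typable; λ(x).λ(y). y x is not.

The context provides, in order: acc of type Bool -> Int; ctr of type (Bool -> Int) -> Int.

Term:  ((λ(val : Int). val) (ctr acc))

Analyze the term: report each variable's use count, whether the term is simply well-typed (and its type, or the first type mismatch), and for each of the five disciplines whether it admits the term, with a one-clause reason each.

variable uses: acc=1, ctr=1, val (λ-bound)=1
order of uses: val, ctr, acc
typing: the term checks, with type Int
ordered: ✗ — use order val, ctr, acc needs exchange
linear: ✓ — single use per variable (acc, ctr, val)
affine: ✓ — acc, ctr, val: no repeats, contraction unneeded
relevant: ✓ — at least one use each (acc, ctr, val)
unrestricted: ✓ — well-typed at Int; no restrictions here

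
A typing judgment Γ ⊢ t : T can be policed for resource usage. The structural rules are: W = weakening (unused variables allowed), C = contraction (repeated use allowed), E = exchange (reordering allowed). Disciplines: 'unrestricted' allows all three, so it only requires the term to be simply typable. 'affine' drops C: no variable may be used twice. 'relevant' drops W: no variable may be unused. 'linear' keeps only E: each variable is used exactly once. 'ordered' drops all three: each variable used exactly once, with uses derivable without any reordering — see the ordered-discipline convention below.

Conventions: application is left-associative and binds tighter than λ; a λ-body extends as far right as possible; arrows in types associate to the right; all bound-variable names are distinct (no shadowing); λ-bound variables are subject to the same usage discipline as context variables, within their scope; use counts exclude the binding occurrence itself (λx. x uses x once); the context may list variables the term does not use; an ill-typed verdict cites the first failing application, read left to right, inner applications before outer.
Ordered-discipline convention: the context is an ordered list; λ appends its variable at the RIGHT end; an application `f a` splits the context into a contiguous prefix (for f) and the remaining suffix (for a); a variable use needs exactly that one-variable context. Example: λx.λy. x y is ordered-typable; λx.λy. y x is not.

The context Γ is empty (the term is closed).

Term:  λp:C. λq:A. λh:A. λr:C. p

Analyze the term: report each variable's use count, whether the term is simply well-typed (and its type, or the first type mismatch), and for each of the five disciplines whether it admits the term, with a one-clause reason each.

usage: p (λ-bound) ×1, q (λ-bound) ×0, h (λ-bound) ×0, r (λ-bound) ×0
left-to-right use order: p
typing: the term checks, with type C -> A -> A -> C -> C
ordered: ✗, q, h, r left unused
linear: ✗, q, h, r left unused
affine: ✓, p, q, h, r: no repeats, contraction unneeded
relevant: ✗, q, h, r left unused
unrestricted: ✓, simply typable at C -> A -> A -> C -> C; W, C, E all held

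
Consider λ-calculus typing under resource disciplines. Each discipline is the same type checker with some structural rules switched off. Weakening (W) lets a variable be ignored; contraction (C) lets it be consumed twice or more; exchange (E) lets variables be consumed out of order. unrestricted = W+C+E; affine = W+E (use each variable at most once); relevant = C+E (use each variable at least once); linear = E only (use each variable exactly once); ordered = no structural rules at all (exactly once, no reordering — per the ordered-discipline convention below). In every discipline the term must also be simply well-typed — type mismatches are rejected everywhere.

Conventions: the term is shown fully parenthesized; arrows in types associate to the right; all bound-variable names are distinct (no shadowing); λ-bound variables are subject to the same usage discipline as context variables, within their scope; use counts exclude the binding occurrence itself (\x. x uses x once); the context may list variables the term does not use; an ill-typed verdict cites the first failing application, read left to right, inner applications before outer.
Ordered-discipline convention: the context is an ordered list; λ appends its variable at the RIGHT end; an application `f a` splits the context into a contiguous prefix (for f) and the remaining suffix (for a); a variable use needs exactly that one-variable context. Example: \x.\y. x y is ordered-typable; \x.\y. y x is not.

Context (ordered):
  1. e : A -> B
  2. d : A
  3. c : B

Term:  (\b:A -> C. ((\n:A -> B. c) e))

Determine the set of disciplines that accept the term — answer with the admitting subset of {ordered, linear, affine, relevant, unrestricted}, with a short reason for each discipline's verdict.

admitted in: affine, unrestricted
usage: e: 1×, d: 0×, c: 1×, b (λ-bound): 0×, n (λ-bound): 0×
use order (left to right): c, e
typing: ✓ — (A -> C) -> B
ordered ✗ (unused: d, b, n — weakening required)
linear ✗ (unused: d, b, n — weakening required)
affine ✓ (no duplicate uses among e, d, c, b, n)
relevant ✗ (unused: d, b, n — weakening required)
unrestricted ✓ (typability at (A -> C) -> B is all that's needed)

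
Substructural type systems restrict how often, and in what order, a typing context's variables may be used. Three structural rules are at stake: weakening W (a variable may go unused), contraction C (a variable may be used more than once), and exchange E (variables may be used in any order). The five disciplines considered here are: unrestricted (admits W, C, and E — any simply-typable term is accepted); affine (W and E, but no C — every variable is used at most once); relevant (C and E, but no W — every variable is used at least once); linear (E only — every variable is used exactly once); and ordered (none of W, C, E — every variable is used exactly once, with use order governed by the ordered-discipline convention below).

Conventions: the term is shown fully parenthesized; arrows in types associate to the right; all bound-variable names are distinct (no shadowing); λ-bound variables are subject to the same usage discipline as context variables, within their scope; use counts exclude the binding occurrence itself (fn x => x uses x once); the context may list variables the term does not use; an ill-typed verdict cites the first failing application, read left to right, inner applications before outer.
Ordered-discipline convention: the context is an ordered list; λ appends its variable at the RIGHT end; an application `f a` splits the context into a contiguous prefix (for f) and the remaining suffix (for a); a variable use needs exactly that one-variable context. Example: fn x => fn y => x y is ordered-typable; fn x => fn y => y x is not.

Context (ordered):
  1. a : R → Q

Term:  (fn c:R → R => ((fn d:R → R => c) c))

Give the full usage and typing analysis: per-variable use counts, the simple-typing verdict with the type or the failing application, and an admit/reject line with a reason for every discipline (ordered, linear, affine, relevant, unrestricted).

use counts: a ×0, c (bound) ×2, d (bound) ×0
use order (left to right): c, c
typing: the term checks, with type (R → R) → R → R
ordered: ✗, repeated use of c ×2; a, d left unused
linear: ✗, repeated use of c ×2; a, d left unused
affine: ✗, repeated use of c ×2
relevant: ✗, a, d left unused
unrestricted: ✓, type-checks ((R → R) → R → R) and nothing is barred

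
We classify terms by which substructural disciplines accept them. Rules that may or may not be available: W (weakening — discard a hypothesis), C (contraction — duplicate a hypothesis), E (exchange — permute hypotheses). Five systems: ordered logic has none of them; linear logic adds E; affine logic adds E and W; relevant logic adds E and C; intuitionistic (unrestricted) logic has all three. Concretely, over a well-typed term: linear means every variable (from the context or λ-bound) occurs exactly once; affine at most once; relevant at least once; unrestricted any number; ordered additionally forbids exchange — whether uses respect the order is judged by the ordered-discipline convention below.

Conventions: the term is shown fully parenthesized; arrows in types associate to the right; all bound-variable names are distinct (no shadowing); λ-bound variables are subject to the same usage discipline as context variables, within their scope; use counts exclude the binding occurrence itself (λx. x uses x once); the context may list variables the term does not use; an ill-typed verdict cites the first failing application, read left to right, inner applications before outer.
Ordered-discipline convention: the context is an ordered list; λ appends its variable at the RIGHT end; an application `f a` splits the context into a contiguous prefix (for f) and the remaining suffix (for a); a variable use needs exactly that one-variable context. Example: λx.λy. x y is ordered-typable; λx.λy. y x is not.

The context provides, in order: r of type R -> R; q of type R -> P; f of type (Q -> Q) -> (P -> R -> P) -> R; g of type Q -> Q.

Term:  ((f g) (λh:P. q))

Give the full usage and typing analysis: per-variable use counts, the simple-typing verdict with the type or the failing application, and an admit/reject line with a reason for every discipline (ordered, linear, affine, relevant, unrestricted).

variable uses: r: 0×, q: 1×, f: 1×, g: 1×, h (λ-bound): 0×
left-to-right use order: f, g, q
typing: well-typed — term : R
ordered: ✗, needs weakening: r, h unused
linear: ✗, needs weakening: r, h unused
affine: ✓, no duplicate uses among r, q, f, g, h
relevant: ✗, needs weakening: r, h unused
unrestricted: ✓, type-checks (R) and nothing is barred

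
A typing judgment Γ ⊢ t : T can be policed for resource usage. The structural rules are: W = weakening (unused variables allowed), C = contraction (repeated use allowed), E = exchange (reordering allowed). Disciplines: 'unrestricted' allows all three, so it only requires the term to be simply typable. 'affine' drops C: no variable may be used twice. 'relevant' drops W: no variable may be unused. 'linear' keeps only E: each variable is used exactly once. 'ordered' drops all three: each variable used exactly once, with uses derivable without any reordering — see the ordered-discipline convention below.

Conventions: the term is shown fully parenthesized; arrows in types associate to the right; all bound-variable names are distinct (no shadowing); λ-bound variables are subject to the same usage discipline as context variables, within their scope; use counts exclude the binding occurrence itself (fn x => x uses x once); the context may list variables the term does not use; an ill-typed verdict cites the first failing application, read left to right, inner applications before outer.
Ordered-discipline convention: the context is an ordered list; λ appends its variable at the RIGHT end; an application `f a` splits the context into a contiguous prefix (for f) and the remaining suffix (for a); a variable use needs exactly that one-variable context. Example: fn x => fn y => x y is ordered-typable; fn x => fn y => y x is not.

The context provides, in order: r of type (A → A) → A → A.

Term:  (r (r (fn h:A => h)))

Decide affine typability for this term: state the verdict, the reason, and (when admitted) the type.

no — repeated use of r ×2
usage: r: 2; h (λ-bound): 1
left-to-right use order: r, r, h
typing: well-typed at A → A
summary: ordered ✗; linear ✗; affine ✗; relevant ✓; unrestricted ✓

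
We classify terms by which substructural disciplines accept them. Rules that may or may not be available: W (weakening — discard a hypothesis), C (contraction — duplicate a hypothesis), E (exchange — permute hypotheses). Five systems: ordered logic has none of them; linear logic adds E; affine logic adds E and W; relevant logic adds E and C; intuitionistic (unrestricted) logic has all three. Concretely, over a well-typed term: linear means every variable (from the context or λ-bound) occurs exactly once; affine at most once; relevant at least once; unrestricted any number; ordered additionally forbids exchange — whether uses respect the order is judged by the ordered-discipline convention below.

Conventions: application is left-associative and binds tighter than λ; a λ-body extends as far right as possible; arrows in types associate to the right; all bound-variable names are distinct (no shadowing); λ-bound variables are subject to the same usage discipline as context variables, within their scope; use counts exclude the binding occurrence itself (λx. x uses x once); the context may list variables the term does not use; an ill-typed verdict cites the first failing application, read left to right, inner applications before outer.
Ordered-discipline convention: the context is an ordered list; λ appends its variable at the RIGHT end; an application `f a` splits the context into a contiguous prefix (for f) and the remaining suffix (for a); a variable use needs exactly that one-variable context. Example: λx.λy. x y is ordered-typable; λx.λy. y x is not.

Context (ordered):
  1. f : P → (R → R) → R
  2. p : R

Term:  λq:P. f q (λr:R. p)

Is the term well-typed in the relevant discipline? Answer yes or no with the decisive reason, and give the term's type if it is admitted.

no — unused: r — weakening required
variable uses: f: 1, p: 1, q (bound): 1, r (bound): 0
left-to-right use order: f, q, p
typing: ✓ — P → R
per-discipline verdicts: ordered ✗, linear ✗, affine ✓, relevant ✗, unrestricted ✓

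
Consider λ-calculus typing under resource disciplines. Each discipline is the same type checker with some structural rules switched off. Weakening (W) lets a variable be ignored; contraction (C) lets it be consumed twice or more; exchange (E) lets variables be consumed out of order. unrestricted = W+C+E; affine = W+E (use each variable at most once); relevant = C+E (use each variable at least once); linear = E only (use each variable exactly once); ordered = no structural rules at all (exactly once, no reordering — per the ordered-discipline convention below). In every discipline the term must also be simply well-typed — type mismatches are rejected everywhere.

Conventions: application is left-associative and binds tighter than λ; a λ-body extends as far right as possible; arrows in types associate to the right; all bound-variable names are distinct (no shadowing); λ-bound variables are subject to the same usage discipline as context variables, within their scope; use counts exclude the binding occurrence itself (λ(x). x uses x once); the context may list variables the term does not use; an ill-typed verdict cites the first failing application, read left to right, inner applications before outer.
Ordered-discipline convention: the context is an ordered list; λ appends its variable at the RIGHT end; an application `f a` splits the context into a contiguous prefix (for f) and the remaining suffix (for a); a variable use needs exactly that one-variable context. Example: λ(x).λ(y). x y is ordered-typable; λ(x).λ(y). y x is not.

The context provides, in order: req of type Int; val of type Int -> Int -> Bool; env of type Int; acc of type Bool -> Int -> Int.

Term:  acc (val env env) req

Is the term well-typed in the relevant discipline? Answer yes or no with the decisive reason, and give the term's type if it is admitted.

yes — none of req, val, env, acc goes unused; term : Int
use counts: req: 1×; val: 1×; env: 2×; acc: 1×
uses in reading order: acc, val, env, env, req
typing: well-typed at Int
per-discipline verdicts: ordered ✗ · linear ✗ · affine ✗ · relevant ✓ · unrestricted ✓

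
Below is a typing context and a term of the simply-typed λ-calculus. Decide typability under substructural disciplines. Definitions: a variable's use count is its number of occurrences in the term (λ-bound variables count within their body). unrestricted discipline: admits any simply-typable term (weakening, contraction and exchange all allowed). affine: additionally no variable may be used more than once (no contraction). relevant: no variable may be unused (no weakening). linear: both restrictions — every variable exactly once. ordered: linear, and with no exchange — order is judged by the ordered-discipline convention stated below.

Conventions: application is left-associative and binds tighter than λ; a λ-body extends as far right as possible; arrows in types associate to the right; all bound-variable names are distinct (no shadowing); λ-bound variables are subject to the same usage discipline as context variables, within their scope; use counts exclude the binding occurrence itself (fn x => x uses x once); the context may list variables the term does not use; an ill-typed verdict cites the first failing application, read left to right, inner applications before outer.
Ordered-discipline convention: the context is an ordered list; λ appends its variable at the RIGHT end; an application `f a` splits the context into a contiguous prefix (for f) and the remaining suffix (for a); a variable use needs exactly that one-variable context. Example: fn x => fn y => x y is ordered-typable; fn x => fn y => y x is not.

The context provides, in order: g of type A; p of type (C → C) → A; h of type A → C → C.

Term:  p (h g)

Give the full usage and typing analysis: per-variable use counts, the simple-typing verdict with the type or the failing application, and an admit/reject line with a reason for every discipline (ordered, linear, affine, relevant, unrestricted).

variable uses: g: 1; p: 1; h: 1
left-to-right use order: p, h, g
typing: the term checks, with type A
ordered: ✗ — needs exchange: uses follow p, h, g
linear: ✓ — exactly-once usage across g, p, h
affine: ✓ — g, p, h: no repeats, contraction unneeded
relevant: ✓ — g, p, h: all used, weakening unneeded
unrestricted: ✓ — simply typable at A; W, C, E all held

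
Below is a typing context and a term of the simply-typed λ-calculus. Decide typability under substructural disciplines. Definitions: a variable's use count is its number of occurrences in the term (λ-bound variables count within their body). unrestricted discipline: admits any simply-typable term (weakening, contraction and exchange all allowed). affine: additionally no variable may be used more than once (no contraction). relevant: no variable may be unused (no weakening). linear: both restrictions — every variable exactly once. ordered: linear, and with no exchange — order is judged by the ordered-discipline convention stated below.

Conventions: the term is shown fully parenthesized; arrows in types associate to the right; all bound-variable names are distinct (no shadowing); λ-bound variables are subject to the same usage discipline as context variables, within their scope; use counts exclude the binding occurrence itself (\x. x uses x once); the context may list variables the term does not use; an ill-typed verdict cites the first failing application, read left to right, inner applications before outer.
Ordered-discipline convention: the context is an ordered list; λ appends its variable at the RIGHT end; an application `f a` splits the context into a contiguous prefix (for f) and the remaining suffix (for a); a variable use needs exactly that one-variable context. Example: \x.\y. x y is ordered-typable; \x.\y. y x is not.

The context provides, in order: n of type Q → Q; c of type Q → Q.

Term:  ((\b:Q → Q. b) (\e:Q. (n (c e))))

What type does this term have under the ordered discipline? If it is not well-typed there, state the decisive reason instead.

term : Q → Q
use counts: n: 1; c: 1; b [bound]: 1; e [bound]: 1
left-to-right use order: b, n, c, e
typing: the term checks, with type Q → Q
across the five disciplines: ordered ✓ | linear ✓ | affine ✓ | relevant ✓ | unrestricted ✓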